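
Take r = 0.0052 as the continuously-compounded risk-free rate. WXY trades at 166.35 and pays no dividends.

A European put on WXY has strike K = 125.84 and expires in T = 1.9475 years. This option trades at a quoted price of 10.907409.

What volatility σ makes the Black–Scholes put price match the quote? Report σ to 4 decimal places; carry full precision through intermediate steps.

At σ = 0.3359 the Black–Scholes value reproduces the quote:
σ√T = 0.3359·√1.9475 = 0.468758
d₁ = (ln(S/K) + (r+σ²/2)T) / (σ√T) = (ln(166.35/125.84) + (0.0052+0.3359²/2)·1.9475) / 0.468758 = (0.279083 + 0.119994) / 0.468758 = 0.851349
d₂ = d₁ − σ√T = 0.851349 − 0.468758 = 0.382591
e^{−rT} = 0.989924
N(−d₁) = 0.197288,  N(−d₂) = 0.351011
V = K·e^{−rT}·N(−d₂) − S·N(−d₁) = 43.726217 − 32.818808 = 10.907409 (the quoted price), and the Black–Scholes price is strictly increasing in σ, so σ is unique

sigma = 0.3359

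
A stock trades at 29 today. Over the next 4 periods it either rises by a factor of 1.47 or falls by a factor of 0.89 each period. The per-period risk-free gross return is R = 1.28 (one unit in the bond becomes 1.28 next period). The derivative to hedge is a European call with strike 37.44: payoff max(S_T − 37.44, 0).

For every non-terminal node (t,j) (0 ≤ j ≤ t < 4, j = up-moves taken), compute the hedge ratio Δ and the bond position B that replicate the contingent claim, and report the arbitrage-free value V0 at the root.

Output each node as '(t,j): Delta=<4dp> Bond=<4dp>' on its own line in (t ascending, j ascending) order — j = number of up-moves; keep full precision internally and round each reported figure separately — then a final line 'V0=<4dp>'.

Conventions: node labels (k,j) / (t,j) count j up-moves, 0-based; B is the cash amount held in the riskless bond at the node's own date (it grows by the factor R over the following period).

(0,0): Delta=0.9428 Bond=-11.9473
(1,0): Delta=0.8154 Bond=-12.0039
(1,1): Delta=0.9804 Bond=-16.8947
(2,0): Delta=0.4810 Bond=-7.6818
(2,1): Delta=0.9141 Bond=-19.1081
(2,2): Delta=1.0000 Bond=-22.8516
(3,0): Delta=0.0000 Bond=0.0000
(3,1): Delta=0.6228 Bond=-14.6229
(3,2): Delta=1.0000 Bond=-29.2500
(3,3): Delta=1.0000 Bond=-29.2500
V0=15.3953

Since d<R<u, set p* = (R−d)/(u−d) = 0.6724; price each node as the discounted p*-expectation of its children.
Payoffs at expiry: V(4,0)=0.0000, V(4,1)=0.0000, V(4,2)=12.1978, V(4,3)=44.5461, V(4,4)=97.9752
Node (3,0) S=20.4441: V=(p*·0.0000+(1−p*)·0.0000)/1.28=0.0000; Δ=(0.0000−0.0000)/(30.0528−18.1952)=0.0000; B=V−Δ·S=0.0000
Node (3,1) S=33.7672: V=(p*·12.1978+(1−p*)·0.0000)/1.28=6.4078; Δ=(12.1978−0.0000)/(49.6378−30.0528)=0.6228; B=V−Δ·S=-14.6229
Node (3,2) S=55.7728: V=(p*·44.5461+(1−p*)·12.1978)/1.28=26.5228; Δ=(44.5461−12.1978)/(81.9861−49.6378)=1.0000; B=V−Δ·S=-29.2500
Node (3,3) S=92.1192: V=(p*·97.9752+(1−p*)·44.5461)/1.28=62.8692; Δ=(97.9752−44.5461)/(135.4152−81.9861)=1.0000; B=V−Δ·S=-29.2500
Node (2,0) S=22.9709: V=(p*·6.4078+(1−p*)·0.0000)/1.28=3.3662; Δ=(6.4078−0.0000)/(33.7672−20.4441)=0.4810; B=V−Δ·S=-7.6818
Node (2,1) S=37.9407: V=(p*·26.5228+(1−p*)·6.4078)/1.28=15.5730; Δ=(26.5228−6.4078)/(55.7728−33.7672)=0.9141; B=V−Δ·S=-19.1081
Node (2,2) S=62.6661: V=(p*·62.8692+(1−p*)·26.5228)/1.28=39.8145; Δ=(62.8692−26.5228)/(92.1192−55.7728)=1.0000; B=V−Δ·S=-22.8516
Node (1,0) S=25.8100: V=(p*·15.5730+(1−p*)·3.3662)/1.28=9.0423; Δ=(15.5730−3.3662)/(37.9407−22.9709)=0.8154; B=V−Δ·S=-12.0039
Node (1,1) S=42.6300: V=(p*·39.8145+(1−p*)·15.5730)/1.28=24.9010; Δ=(39.8145−15.5730)/(62.6661−37.9407)=0.9804; B=V−Δ·S=-16.8947
Node (0,0) S=29.0000: V=(p*·24.9010+(1−p*)·9.0423)/1.28=15.3953; Δ=(24.9010−9.0423)/(42.6300−25.8100)=0.9428; B=V−Δ·S=-11.9473
Sanity check at the root: Δ(0,0)·S0 + B(0,0) reproduces V0 = 15.3953.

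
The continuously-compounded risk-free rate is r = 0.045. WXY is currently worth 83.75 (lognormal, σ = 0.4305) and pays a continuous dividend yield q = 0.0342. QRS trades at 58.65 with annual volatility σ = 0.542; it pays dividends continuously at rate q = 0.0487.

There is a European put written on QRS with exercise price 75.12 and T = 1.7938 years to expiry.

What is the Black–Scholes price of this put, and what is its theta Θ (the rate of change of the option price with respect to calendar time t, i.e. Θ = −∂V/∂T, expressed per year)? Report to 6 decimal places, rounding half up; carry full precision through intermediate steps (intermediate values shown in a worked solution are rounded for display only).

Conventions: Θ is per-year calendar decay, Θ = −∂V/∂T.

price = 26.212754
Θ = -3.256789

σ√T = 0.542·√1.7938 = 0.725916
d₁ = (ln(S/K) + (r−q+σ²/2)T) / (σ√T) = (ln(58.65/75.12) + (0.045−0.0487+0.542²/2)·1.7938) / 0.725916 = (-0.247499 + 0.256840) / 0.725916 = 0.012867
d₂ = d₁ − σ√T = 0.012867 − 0.725916 = -0.713049
e^{−rT} = 0.922451
e^{−qT} = 0.916349
N(−d₁) = 0.494867,  N(−d₂) = 0.762092
Put price V = K·e^{−rT}·N(−d₂) − S·e^{−qT}·N(−d₁) = 52.808809 − 26.596055 = 26.212754
φ(d₁) = (1/√(2π))·e^{−d₁²/2} = 0.398909
Θ = −S·e^{−qT}·φ(d₁)·σ/(2√T) − q·S·e^{−qT}·N(−d₁) + r·K·e^{−rT}·N(−d₂) = −4.337957 − 1.295228 + 2.376396 = -3.256789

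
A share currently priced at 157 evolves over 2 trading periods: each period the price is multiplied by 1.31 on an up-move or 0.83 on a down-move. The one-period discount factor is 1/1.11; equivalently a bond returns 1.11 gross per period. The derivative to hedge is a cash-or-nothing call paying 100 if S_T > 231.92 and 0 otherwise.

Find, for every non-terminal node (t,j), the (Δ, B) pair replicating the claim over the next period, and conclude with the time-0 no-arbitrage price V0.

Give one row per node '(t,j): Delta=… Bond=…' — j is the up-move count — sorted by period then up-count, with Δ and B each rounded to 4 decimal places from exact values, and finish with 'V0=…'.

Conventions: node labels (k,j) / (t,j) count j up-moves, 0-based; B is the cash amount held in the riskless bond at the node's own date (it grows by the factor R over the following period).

Under the risk-neutral measure, an up-move has probability p* = (R−d)/(u−d) = 0.5833 and values discount at R = 1.11.
At maturity the claim pays: V(2,0)=0.0000, V(2,1)=0.0000, V(2,2)=100.0000
Node (1,0) S=130.3100: V=(p*·0.0000+(1−p*)·0.0000)/1.11=0.0000; Δ=(0.0000−0.0000)/(170.7061−108.1573)=0.0000; B=V−Δ·S=0.0000
Node (1,1) S=205.6700: V=(p*·100.0000+(1−p*)·0.0000)/1.11=52.5526; Δ=(100.0000−0.0000)/(269.4277−170.7061)=1.0129; B=V−Δ·S=-155.7808
Node (0,0) S=157.0000: V=(p*·52.5526+(1−p*)·0.0000)/1.11=27.6177; Δ=(52.5526−0.0000)/(205.6700−130.3100)=0.6974; B=V−Δ·S=-81.8668
As a check, the time-0 holding Δ(0,0)·S0 + B(0,0) comes to 27.6177 — exactly V0.

(0,0): Delta=0.6974 Bond=-81.8668
(1,0): Delta=0.0000 Bond=0.0000
(1,1): Delta=1.0129 Bond=-155.7808
V0=27.6177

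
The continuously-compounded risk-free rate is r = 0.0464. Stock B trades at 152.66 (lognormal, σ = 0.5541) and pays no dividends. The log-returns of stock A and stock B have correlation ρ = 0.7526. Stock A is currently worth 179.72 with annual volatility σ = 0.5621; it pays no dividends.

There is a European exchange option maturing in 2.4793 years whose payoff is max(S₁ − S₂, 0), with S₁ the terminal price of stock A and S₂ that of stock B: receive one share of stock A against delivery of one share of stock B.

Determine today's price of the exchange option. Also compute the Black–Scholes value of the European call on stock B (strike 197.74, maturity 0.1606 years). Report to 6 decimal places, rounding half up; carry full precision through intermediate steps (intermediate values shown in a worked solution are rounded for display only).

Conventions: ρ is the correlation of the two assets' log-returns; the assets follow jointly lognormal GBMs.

σ_eff = √(σ₁² + σ₂² − 2ρσ₁σ₂) = √(0.5621² + 0.5541² − 2·0.7526·0.5621·0.5541) = 0.392650
d₁ = (ln(S₁/S₂) + (q₂ − q₁ + σ_eff²/2)T) / (σ_eff√T) = (ln(179.72/152.66) + (0.0 − 0.0 + 0.077087)·2.4793) / 0.618259 = 0.573075
d₂ = d₁ − σ_eff√T = 0.573075 − 0.618259 = -0.045184
N(d₁) = 0.716703,  N(d₂) = 0.481980
V = S₁·e^{−q₁T}·N(d₁) − S₂·e^{−q₂T}·N(d₂) = 128.805888 − 73.579136 = 55.226752
[vanilla: stock B call K=197.74]
σ√T = 0.5541·√0.1606 = 0.222055
d₁ = (ln(S/K) + (r+σ²/2)T) / (σ√T) = (ln(152.66/197.74) + (0.0464+0.5541²/2)·0.1606) / 0.222055 = (-0.258740 + 0.032106) / 0.222055 = -1.020619
d₂ = d₁ − σ√T = -1.020619 − 0.222055 = -1.242674
e^{−rT} = 0.992576
N(d₁) = 0.153718,  N(d₂) = 0.106994
price = S·N(d₁) − K·e^{−rT}·N(d₂) = 23.466516 − 20.999917 = 2.466599

exchange price = 55.226752
price(stock B call K=197.74) = 2.466599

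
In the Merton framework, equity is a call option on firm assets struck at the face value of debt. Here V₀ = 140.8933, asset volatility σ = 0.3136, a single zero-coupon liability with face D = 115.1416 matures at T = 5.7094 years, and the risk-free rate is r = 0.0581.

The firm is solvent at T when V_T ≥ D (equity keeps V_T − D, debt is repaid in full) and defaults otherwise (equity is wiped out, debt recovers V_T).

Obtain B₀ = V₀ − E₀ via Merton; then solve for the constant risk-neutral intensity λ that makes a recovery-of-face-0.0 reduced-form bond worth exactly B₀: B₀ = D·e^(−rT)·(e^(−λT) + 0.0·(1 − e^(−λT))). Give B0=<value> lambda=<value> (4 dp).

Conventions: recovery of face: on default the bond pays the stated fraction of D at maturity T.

Apply the equity-as-call identities (strike 115.1416, horizon 5.7094 years):
d₁ = [ln(V₀/D) + (r + σ²/2)T] / (σ√T)
   = [ln(140.8933/115.1416) + (0.0581 + 0.5·0.3136²)·5.7094] / (0.3136·√5.7094)
   = [0.201840 + 0.612461] / 0.749327 = 1.086711
d₂ = d₁ − σ√T = 1.086711 − 0.749327 = 0.337384
N(d₁) = 0.861418,  N(d₂) = 0.632086,  e^(−rT) = 0.717691
E₀ = V₀·N(d₁) − D·e^(−rT)·N(d₂)
   = 140.8933·0.861418 − 115.1416·0.717691·0.632086 = 69.134841
B₀ = V₀ − E₀ = 140.8933 − 69.134841 = 71.758459
e^(−λT) = (B₀·e^(rT)/D − 0)/(1 − 0) = (71.7585·1.393357/115.1416 − 0)/1 = 0.86836754
λ = −ln(0.86836754)/5.7094 = 0.024721

B0=71.7585 lambda=0.0247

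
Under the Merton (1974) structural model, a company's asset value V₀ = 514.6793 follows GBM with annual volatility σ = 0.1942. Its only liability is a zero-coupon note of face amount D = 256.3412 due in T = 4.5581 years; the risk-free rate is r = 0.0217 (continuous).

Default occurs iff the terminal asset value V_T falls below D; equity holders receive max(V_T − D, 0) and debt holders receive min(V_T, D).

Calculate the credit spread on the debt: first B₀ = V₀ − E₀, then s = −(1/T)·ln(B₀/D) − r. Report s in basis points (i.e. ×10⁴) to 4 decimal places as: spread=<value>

spread=14.0289

With assets at 514.6793 and a single debt payment of 256.3412 at 4.5581 years:
d₁ = [ln(V₀/D) + (r + σ²/2)T] / (σ√T)
   = [ln(514.6793/256.3412) + (0.0217 + 0.5·0.1942²)·4.5581] / (0.1942·√4.5581)
   = [0.697035 + 0.184862] / 0.414611 = 2.127044
d₂ = d₁ − σ√T = 2.127044 − 0.414611 = 1.712433
N(d₁) = 0.983292,  N(d₂) = 0.956592,  e^(−rT) = 0.905824
E₀ = V₀·N(d₁) − D·e^(−rT)·N(d₂)
   = 514.6793·0.983292 − 256.3412·0.905824·0.956592 = 283.959482
B₀ = V₀ − E₀ = 514.6793 − 283.959482 = 230.719818
spread = −(1/T)·ln(B₀/D) − r = −(1/4.5581)·ln(230.719818/256.3412) − 0.0217 = 0.00140289
in basis points: 0.00140289 × 10⁴ = 14.0289 bp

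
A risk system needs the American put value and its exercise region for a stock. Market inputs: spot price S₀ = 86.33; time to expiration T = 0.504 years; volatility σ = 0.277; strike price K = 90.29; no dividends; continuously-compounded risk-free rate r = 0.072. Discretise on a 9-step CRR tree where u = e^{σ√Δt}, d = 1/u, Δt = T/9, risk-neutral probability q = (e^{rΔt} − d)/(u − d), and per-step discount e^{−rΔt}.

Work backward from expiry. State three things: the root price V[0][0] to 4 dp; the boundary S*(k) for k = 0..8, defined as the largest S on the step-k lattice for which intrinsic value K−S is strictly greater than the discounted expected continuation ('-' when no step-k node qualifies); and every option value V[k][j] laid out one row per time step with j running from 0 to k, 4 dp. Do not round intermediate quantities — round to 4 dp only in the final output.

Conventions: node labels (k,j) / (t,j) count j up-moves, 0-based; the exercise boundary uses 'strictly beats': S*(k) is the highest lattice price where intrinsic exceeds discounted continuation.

price = 7.6239
boundary = - - - 70.9182 75.7226 70.9182 75.7226 80.8525 75.7226
tree:
7.6239
10.7522 4.7307
14.6873 7.1220 2.5106
19.3718 10.3806 4.1020 1.0281
23.8714 14.5674 6.5099 1.8612 0.2497
28.0856 19.3718 9.9632 3.3014 0.5163 0.0000
32.0323 23.8714 14.5674 5.6952 1.0676 0.0000 0.0000
35.7286 28.0856 19.3718 9.4375 2.2074 0.0000 0.0000 0.0000
39.1904 32.0323 23.8714 14.5674 4.5643 0.0000 0.0000 0.0000 0.0000
42.4326 35.7286 28.0856 19.3718 9.4375 0.0000 0.0000 0.0000 0.0000 0.0000

params: Δt=0.05600 u=1.06775 d=0.93655 q=0.51441 e^(-rΔt)=0.99598
t_9 payoffs: 42.4326 35.7286 28.0856 19.3718 9.4375 0.0000 0.0000 0.0000 0.0000 0.0000
t_8: node(8,0) S=51.0996 payoff=39.1904 vs cont=38.8271 → 39.1904 [stop]  node(8,1) S=58.2577 payoff=32.0323 vs cont=31.6690 → 32.0323 [stop]  node(8,2) S=66.4186 payoff=23.8714 vs cont=23.5081 → 23.8714 [stop]  node(8,3) S=75.7226 payoff=14.5674 vs cont=14.2041 → 14.5674 [stop]  node(8,4) S=86.3300 payoff=3.9600 vs cont=4.5643 → 4.5643 [wait]  node(8,5) S=98.4233 payoff=0.0000 vs cont=0.0000 → 0.0000 [wait]  node(8,6) S=112.2106 payoff=0.0000 vs cont=0.0000 → 0.0000 [wait]  node(8,7) S=127.9293 payoff=0.0000 vs cont=0.0000 → 0.0000 [wait]  node(8,8) S=145.8500 payoff=0.0000 vs cont=0.0000 → 0.0000 [wait]  ⇒ S*(8)=75.7226
t_7: node(7,0) S=54.5614 payoff=35.7286 vs cont=35.3653 → 35.7286 [stop]  node(7,1) S=62.2044 payoff=28.0856 vs cont=27.7222 → 28.0856 [stop]  node(7,2) S=70.9182 payoff=19.3718 vs cont=19.0085 → 19.3718 [stop]  node(7,3) S=80.8525 payoff=9.4375 vs cont=9.3837 → 9.4375 [stop]  node(7,4) S=92.1785 payoff=0.0000 vs cont=2.2074 → 2.2074 [wait]  node(7,5) S=105.0911 payoff=0.0000 vs cont=0.0000 → 0.0000 [wait]  node(7,6) S=119.8125 payoff=0.0000 vs cont=0.0000 → 0.0000 [wait]  node(7,7) S=136.5961 payoff=0.0000 vs cont=0.0000 → 0.0000 [wait]  ⇒ S*(7)=80.8525
t_6: node(6,0) S=58.2577 payoff=32.0323 vs cont=31.6690 → 32.0323 [stop]  node(6,1) S=66.4186 payoff=23.8714 vs cont=23.5081 → 23.8714 [stop]  node(6,2) S=75.7226 payoff=14.5674 vs cont=14.2041 → 14.5674 [stop]  node(6,3) S=86.3300 payoff=3.9600 vs cont=5.6952 → 5.6952 [wait]  node(6,4) S=98.4233 payoff=0.0000 vs cont=1.0676 → 1.0676 [wait]  node(6,5) S=112.2106 payoff=0.0000 vs cont=0.0000 → 0.0000 [wait]  node(6,6) S=127.9293 payoff=0.0000 vs cont=0.0000 → 0.0000 [wait]  ⇒ S*(6)=75.7226
t_5: node(5,0) S=62.2044 payoff=28.0856 vs cont=27.7222 → 28.0856 [stop]  node(5,1) S=70.9182 payoff=19.3718 vs cont=19.0085 → 19.3718 [stop]  node(5,2) S=80.8525 payoff=9.4375 vs cont=9.9632 → 9.9632 [wait]  node(5,3) S=92.1785 payoff=0.0000 vs cont=3.3014 → 3.3014 [wait]  node(5,4) S=105.0911 payoff=0.0000 vs cont=0.5163 → 0.5163 [wait]  node(5,5) S=119.8125 payoff=0.0000 vs cont=0.0000 → 0.0000 [wait]  ⇒ S*(5)=70.9182
t_4: node(4,0) S=66.4186 payoff=23.8714 vs cont=23.5081 → 23.8714 [stop]  node(4,1) S=75.7226 payoff=14.5674 vs cont=14.4734 → 14.5674 [stop]  node(4,2) S=86.3300 payoff=3.9600 vs cont=6.5099 → 6.5099 [wait]  node(4,3) S=98.4233 payoff=0.0000 vs cont=1.8612 → 1.8612 [wait]  node(4,4) S=112.2106 payoff=0.0000 vs cont=0.2497 → 0.2497 [wait]  ⇒ S*(4)=75.7226
t_3: node(3,0) S=70.9182 payoff=19.3718 vs cont=19.0085 → 19.3718 [stop]  node(3,1) S=80.8525 payoff=9.4375 vs cont=10.3806 → 10.3806 [wait]  node(3,2) S=92.1785 payoff=0.0000 vs cont=4.1020 → 4.1020 [wait]  node(3,3) S=105.0911 payoff=0.0000 vs cont=1.0281 → 1.0281 [wait]  ⇒ S*(3)=70.9182
t_2: node(2,0) S=75.7226 payoff=14.5674 vs cont=14.6873 → 14.6873 [wait]  node(2,1) S=86.3300 payoff=3.9600 vs cont=7.1220 → 7.1220 [wait]  node(2,2) S=98.4233 payoff=0.0000 vs cont=2.5106 → 2.5106 [wait]  ⇒ S*(2)=-
t_1: node(1,0) S=80.8525 payoff=9.4375 vs cont=10.7522 → 10.7522 [wait]  node(1,1) S=92.1785 payoff=0.0000 vs cont=4.7307 → 4.7307 [wait]  ⇒ S*(1)=-
t_0: node(0,0) S=86.3300 payoff=3.9600 vs cont=7.6239 → 7.6239 [wait]  ⇒ S*(0)=-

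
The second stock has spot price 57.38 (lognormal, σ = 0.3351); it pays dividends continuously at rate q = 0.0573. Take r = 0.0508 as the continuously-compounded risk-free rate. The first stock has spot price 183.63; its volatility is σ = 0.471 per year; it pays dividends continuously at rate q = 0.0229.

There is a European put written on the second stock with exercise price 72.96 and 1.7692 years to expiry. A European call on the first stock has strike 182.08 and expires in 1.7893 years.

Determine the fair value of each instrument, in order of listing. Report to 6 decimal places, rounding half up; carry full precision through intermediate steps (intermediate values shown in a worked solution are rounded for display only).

price(the second stock put K=72.96) = 19.459300
price(the first stock call K=182.08) = 47.518727

[the second stock put K=72.96]
σ√T = 0.3351·√1.7692 = 0.445721
d₁ = (ln(S/K) + (r−q+σ²/2)T) / (σ√T) = (ln(57.38/72.96) + (0.0508−0.0573+0.3351²/2)·1.7692) / 0.445721 = (-0.240216 + 0.087834) / 0.445721 = -0.341877
d₂ = d₁ − σ√T = -0.341877 − 0.445721 = -0.787598
e^{−rT} = 0.914045
e^{−qT} = 0.903594
N(−d₁) = 0.633778,  N(−d₂) = 0.784534
price = K·e^{−rT}·N(−d₂) − S·e^{−qT}·N(−d₁) = 52.319582 − 32.860283 = 19.459300
[the first stock call K=182.08]
σ√T = 0.471·√1.7893 = 0.630032
d₁ = (ln(S/K) + (r−q+σ²/2)T) / (σ√T) = (ln(183.63/182.08) + (0.0508−0.0229+0.471²/2)·1.7893) / 0.630032 = (0.008477 + 0.248392) / 0.630032 = 0.407707
d₂ = d₁ − σ√T = 0.407707 − 0.630032 = -0.222325
e^{−rT} = 0.913112
e^{−qT} = 0.959853
N(d₁) = 0.658256,  N(d₂) = 0.412030
price = S·e^{−qT}·N(d₁) − K·e^{−rT}·N(d₂) = 116.022691 − 68.503964 = 47.518727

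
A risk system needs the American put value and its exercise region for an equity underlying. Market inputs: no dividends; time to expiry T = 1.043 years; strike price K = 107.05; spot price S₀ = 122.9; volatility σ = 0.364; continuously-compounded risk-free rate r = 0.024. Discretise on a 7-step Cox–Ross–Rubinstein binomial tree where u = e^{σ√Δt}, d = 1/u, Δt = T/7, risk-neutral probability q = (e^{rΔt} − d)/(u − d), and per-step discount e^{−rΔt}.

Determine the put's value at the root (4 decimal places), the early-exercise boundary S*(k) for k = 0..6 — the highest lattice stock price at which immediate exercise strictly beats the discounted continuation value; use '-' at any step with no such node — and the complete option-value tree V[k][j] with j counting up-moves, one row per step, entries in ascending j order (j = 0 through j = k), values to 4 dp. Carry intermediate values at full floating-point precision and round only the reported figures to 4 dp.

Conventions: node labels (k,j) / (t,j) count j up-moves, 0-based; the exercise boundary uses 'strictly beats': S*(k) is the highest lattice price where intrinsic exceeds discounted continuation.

price = 8.8183
boundary = - - - - 70.0597 80.6286 92.7919
tree:
8.8183
13.3077 3.9747
19.4901 6.6462 1.0828
27.4941 10.8827 2.0629 0.0191
36.9903 17.3150 3.9298 0.0367 0.0000
46.1738 26.4214 7.4857 0.0704 0.0000 0.0000
54.1536 36.9903 14.2581 0.1353 0.0000 0.0000 0.0000
61.0873 46.1738 26.4214 0.2599 0.0000 0.0000 0.0000 0.0000

params: Δt=0.14900 u=1.15086 d=0.86892 q=0.47764 e^(-rΔt)=0.99643
t_7 payoffs: 61.0873 46.1738 26.4214 0.2599 0.0000 0.0000 0.0000 0.0000
t_6: node(6,0) S=52.8964 payoff=54.1536 vs cont=53.7715 → 54.1536 [stop]  node(6,1) S=70.0597 payoff=36.9903 vs cont=36.6082 → 36.9903 [stop]  node(6,2) S=92.7919 payoff=14.2581 vs cont=13.8760 → 14.2581 [stop]  node(6,3) S=122.9000 payoff=0.0000 vs cont=0.1353 → 0.1353 [wait]  node(6,4) S=162.7773 payoff=0.0000 vs cont=0.0000 → 0.0000 [wait]  node(6,5) S=215.5935 payoff=0.0000 vs cont=0.0000 → 0.0000 [wait]  node(6,6) S=285.5469 payoff=0.0000 vs cont=0.0000 → 0.0000 [wait]  ⇒ S*(6)=92.7919
t_5: node(5,0) S=60.8762 payoff=46.1738 vs cont=45.7917 → 46.1738 [stop]  node(5,1) S=80.6286 payoff=26.4214 vs cont=26.0393 → 26.4214 [stop]  node(5,2) S=106.7901 payoff=0.2599 vs cont=7.4857 → 7.4857 [wait]  node(5,3) S=141.4402 payoff=0.0000 vs cont=0.0704 → 0.0704 [wait]  node(5,4) S=187.3332 payoff=0.0000 vs cont=0.0000 → 0.0000 [wait]  node(5,5) S=248.1170 payoff=0.0000 vs cont=0.0000 → 0.0000 [wait]  ⇒ S*(5)=80.6286
t_4: node(4,0) S=70.0597 payoff=36.9903 vs cont=36.6082 → 36.9903 [stop]  node(4,1) S=92.7919 payoff=14.2581 vs cont=17.3150 → 17.3150 [wait]  node(4,2) S=122.9000 payoff=0.0000 vs cont=3.9298 → 3.9298 [wait]  node(4,3) S=162.7773 payoff=0.0000 vs cont=0.0367 → 0.0367 [wait]  node(4,4) S=215.5935 payoff=0.0000 vs cont=0.0000 → 0.0000 [wait]  ⇒ S*(4)=70.0597
t_3: node(3,0) S=80.6286 payoff=26.4214 vs cont=27.4941 → 27.4941 [wait]  node(3,1) S=106.7901 payoff=0.2599 vs cont=10.8827 → 10.8827 [wait]  node(3,2) S=141.4402 payoff=0.0000 vs cont=2.0629 → 2.0629 [wait]  node(3,3) S=187.3332 payoff=0.0000 vs cont=0.0191 → 0.0191 [wait]  ⇒ S*(3)=-
t_2: node(2,0) S=92.7919 payoff=14.2581 vs cont=19.4901 → 19.4901 [wait]  node(2,1) S=122.9000 payoff=0.0000 vs cont=6.6462 → 6.6462 [wait]  node(2,2) S=162.7773 payoff=0.0000 vs cont=1.0828 → 1.0828 [wait]  ⇒ S*(2)=-
t_1: node(1,0) S=106.7901 payoff=0.2599 vs cont=13.3077 → 13.3077 [wait]  node(1,1) S=141.4402 payoff=0.0000 vs cont=3.9747 → 3.9747 [wait]  ⇒ S*(1)=-
t_0: node(0,0) S=122.9000 payoff=0.0000 vs cont=8.8183 → 8.8183 [wait]  ⇒ S*(0)=-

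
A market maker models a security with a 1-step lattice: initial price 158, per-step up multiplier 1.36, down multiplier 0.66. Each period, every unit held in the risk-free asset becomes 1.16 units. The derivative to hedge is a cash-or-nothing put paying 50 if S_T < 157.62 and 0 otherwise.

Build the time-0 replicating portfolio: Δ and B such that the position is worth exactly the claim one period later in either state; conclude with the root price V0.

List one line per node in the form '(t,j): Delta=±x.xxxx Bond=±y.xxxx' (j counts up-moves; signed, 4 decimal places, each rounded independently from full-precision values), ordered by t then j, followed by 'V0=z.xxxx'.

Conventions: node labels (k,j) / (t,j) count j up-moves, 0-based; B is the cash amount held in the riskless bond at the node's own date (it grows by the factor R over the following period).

(0,0): Delta=-0.4521 Bond=83.7438
V0=12.3153

Since d<R<u, set p* = (R−d)/(u−d) = 0.7143; price each node as the discounted p*-expectation of its children.
Expiry values: V(1,0)=50.0000, V(1,1)=0.0000
  t=0,j=0: stock 158.0000 → up 214.8800 (V=0.0000), down 104.2800 (V=50.0000). Price 12.3153; hedge Δ=-0.4521, bond B=83.7438.
Sanity check at the root: Δ(0,0)·S0 + B(0,0) reproduces V0 = 12.3153.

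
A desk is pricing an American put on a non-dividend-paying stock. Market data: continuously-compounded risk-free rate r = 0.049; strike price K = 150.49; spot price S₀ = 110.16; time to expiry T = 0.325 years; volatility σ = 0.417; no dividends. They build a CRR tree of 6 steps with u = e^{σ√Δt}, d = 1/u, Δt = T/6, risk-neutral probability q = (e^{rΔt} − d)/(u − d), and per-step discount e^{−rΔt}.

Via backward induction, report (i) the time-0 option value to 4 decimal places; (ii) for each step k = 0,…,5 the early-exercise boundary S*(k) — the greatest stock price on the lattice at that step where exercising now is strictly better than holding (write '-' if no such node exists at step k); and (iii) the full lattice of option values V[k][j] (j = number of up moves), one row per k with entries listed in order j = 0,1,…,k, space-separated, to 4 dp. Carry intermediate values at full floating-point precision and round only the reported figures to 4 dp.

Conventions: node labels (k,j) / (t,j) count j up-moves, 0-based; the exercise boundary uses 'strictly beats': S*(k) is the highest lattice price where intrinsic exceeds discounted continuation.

Δt=0.05417, u=1.10192, d=0.90751, q=0.48943, disc=e^(-rΔt)=0.99735
k=6 terminal: V=max(K-S,0) → 88.9538 75.7715 59.7652 40.3300 16.7314 0.0000 0.0000
k=5: j=0 S=67.8078 intr=82.6822 cont=82.2834 V=82.6822[EX]; j=1 S=82.3336 intr=68.1564 cont=67.7575 V=68.1564[EX]; j=2 S=99.9712 intr=50.5188 cont=50.1199 V=50.5188[EX]; j=3 S=121.3872 intr=29.1028 cont=28.7039 V=29.1028[EX]; j=4 S=147.3909 intr=3.0991 cont=8.5200 V=8.5200[hold]; j=5 S=178.9652 intr=0.0000 cont=0.0000 V=0.0000[hold]  S*(5)=121.3872
k=4: j=0 S=74.7185 intr=75.7715 cont=75.3726 V=75.7715[EX]; j=1 S=90.7248 intr=59.7652 cont=59.3663 V=59.7652[EX]; j=2 S=110.1600 intr=40.3300 cont=39.9311 V=40.3300[EX]; j=3 S=133.7586 intr=16.7314 cont=18.9786 V=18.9786[hold]; j=4 S=162.4126 intr=0.0000 cont=4.3385 V=4.3385[hold]  S*(4)=110.1600
k=3: j=0 S=82.3336 intr=68.1564 cont=67.7575 V=68.1564[EX]; j=1 S=99.9712 intr=50.5188 cont=50.1199 V=50.5188[EX]; j=2 S=121.3872 intr=29.1028 cont=29.8008 V=29.8008[hold]; j=3 S=147.3909 intr=3.0991 cont=11.7820 V=11.7820[hold]  S*(3)=99.9712
k=2: j=0 S=90.7248 intr=59.7652 cont=59.3663 V=59.7652[EX]; j=1 S=110.1600 intr=40.3300 cont=40.2718 V=40.3300[EX]; j=2 S=133.7586 intr=16.7314 cont=20.9263 V=20.9263[hold]  S*(2)=110.1600
k=1: j=0 S=99.9712 intr=50.5188 cont=50.1199 V=50.5188[EX]; j=1 S=121.3872 intr=29.1028 cont=30.7516 V=30.7516[hold]  S*(1)=99.9712
k=0: j=0 S=110.1600 intr=40.3300 cont=40.7359 V=40.7359[hold]  S*(0)=-

price = 40.7359
boundary = - 99.9712 110.1600 99.9712 110.1600 121.3872
tree:
40.7359
50.5188 30.7516
59.7652 40.3300 20.9263
68.1564 50.5188 29.8008 11.7820
75.7715 59.7652 40.3300 18.9786 4.3385
82.6822 68.1564 50.5188 29.1028 8.5200 0.0000
88.9538 75.7715 59.7652 40.3300 16.7314 0.0000 0.0000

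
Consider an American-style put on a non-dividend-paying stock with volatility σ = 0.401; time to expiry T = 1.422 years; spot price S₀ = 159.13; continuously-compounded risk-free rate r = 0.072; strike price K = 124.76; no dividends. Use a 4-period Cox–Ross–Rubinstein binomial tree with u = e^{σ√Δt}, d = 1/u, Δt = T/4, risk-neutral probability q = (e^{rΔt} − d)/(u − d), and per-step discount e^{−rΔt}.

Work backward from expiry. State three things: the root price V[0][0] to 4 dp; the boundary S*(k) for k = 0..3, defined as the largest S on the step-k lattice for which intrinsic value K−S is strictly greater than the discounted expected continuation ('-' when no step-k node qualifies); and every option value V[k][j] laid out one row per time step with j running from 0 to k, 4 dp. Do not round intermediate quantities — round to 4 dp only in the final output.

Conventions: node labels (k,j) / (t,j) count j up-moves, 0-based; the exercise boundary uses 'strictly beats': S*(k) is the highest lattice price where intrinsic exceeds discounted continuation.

Δt=0.35550, u=1.27009, d=0.78734, q=0.49422, disc=e^(-rΔt)=0.97473
k=4 terminal: V=max(K-S,0) → 63.6084 26.1139 0.0000 0.0000 0.0000
k=3: j=0 S=77.6683 intr=47.0917 cont=43.9389 V=47.0917[EX]; j=1 S=125.2899 intr=0.0000 cont=12.8742 V=12.8742[hold]; j=2 S=202.1102 intr=0.0000 cont=0.0000 V=0.0000[hold]; j=3 S=326.0322 intr=0.0000 cont=0.0000 V=0.0000[hold]  S*(3)=77.6683
k=2: j=0 S=98.6461 intr=26.1139 cont=29.4182 V=29.4182[hold]; j=1 S=159.1300 intr=0.0000 cont=6.3470 V=6.3470[hold]; j=2 S=256.6991 intr=0.0000 cont=0.0000 V=0.0000[hold]  S*(2)=-
k=1: j=0 S=125.2899 intr=0.0000 cont=17.5608 V=17.5608[hold]; j=1 S=202.1102 intr=0.0000 cont=3.1291 V=3.1291[hold]  S*(1)=-
k=0: j=0 S=159.1300 intr=0.0000 cont=10.1649 V=10.1649[hold]  S*(0)=-

price = 10.1649
boundary = - - - 77.6683
tree:
10.1649
17.5608 3.1291
29.4182 6.3470 0.0000
47.0917 12.8742 0.0000 0.0000
63.6084 26.1139 0.0000 0.0000 0.0000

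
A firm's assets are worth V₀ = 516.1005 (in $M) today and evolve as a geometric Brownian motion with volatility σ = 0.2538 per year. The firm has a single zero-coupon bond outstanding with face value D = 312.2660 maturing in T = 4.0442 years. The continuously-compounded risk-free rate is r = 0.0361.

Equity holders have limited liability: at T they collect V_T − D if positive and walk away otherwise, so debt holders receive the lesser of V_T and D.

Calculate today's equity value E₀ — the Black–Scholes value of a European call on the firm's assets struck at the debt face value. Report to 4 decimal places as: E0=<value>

E0=255.2793

Equity is a call on the firm's assets struck at D = 312.2660:
d₁ = [ln(V₀/D) + (r + σ²/2)T] / (σ√T)
   = [ln(516.1005/312.2660) + (0.0361 + 0.5·0.2538²)·4.0442] / (0.2538·√4.0442)
   = [0.502446 + 0.276248] / 0.510397 = 1.525664
d₂ = d₁ − σ√T = 1.525664 − 0.510397 = 1.015268
N(d₁) = 0.936453,  N(d₂) = 0.845011,  e^(−rT) = 0.864161
E₀ = V₀·N(d₁) − D·e^(−rT)·N(d₂)
   = 516.1005·0.936453 − 312.2660·0.864161·0.845011 = 255.279296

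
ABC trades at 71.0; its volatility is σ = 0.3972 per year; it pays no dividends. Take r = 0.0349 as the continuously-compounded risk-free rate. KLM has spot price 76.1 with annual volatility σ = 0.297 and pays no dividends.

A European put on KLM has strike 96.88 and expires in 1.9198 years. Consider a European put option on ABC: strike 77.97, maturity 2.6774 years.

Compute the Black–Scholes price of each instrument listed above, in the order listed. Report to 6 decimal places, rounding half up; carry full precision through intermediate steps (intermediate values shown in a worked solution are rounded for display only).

price(KLM put K=96.88) = 22.020592
price(ABC put K=77.97) = 18.099279

[KLM put K=96.88]
σ√T = 0.297·√1.9198 = 0.411514
d₁ = (ln(S/K) + (r+σ²/2)T) / (σ√T) = (ln(76.1/96.88) + (0.0349+0.297²/2)·1.9198) / 0.411514 = (-0.241425 + 0.151673) / 0.411514 = -0.218102
d₂ = d₁ − σ√T = -0.218102 − 0.411514 = -0.629616
e^{−rT} = 0.935194
N(−d₁) = 0.586325,  N(−d₂) = 0.735527
price = K·e^{−rT}·N(−d₂) − S·N(−d₁) = 66.639939 − 44.619347 = 22.020592
[ABC put K=77.97]
σ√T = 0.3972·√2.6774 = 0.649929
d₁ = (ln(S/K) + (r+σ²/2)T) / (σ√T) = (ln(71.0/77.97) + (0.0349+0.3972²/2)·2.6774) / 0.649929 = (-0.093644 + 0.304645) / 0.649929 = 0.324652
d₂ = d₁ − σ√T = 0.324652 − 0.649929 = -0.325277
e^{−rT} = 0.910792
N(−d₁) = 0.372722,  N(−d₂) = 0.627514
price = K·e^{−rT}·N(−d₂) − S·N(−d₁) = 44.562554 − 26.463275 = 18.099279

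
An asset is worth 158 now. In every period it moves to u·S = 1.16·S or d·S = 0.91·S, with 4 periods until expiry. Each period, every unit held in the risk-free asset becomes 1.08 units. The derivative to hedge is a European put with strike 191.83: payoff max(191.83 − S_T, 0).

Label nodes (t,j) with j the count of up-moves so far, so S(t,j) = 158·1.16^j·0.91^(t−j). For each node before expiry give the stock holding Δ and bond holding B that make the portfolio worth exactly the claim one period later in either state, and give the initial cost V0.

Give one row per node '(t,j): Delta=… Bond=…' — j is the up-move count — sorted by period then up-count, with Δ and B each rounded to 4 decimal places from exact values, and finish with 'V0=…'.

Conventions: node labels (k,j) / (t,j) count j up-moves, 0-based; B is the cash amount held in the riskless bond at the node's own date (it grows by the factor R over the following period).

Since d<R<u, set p* = (R−d)/(u−d) = 0.6800; price each node as the discounted p*-expectation of its children.
At maturity the claim pays: V(4,0)=83.4816, V(4,1)=53.7155, V(4,2)=15.7720, V(4,3)=0.0000, V(4,4)=0.0000
  t=3,j=0: stock 119.0642 → up 138.1145 (V=53.7155), down 108.3484 (V=83.4816). Price 58.5562; hedge Δ=-1.0000, bond B=177.6204.
  t=3,j=1: stock 151.7742 → up 176.0580 (V=15.7720), down 138.1145 (V=53.7155). Price 25.8462; hedge Δ=-1.0000, bond B=177.6204.
  t=3,j=2: stock 193.4704 → up 224.4256 (V=0.0000), down 176.0580 (V=15.7720). Price 4.6732; hedge Δ=-0.3261, bond B=67.7610.
  t=3,j=3: stock 246.6216 → up 286.0810 (V=0.0000), down 224.4256 (V=0.0000). Price 0.0000; hedge Δ=0.0000, bond B=0.0000.
  t=2,j=0: stock 130.8398 → up 151.7742 (V=25.8462), down 119.0642 (V=58.5562). Price 33.6235; hedge Δ=-1.0000, bond B=164.4633.
  t=2,j=1: stock 166.7848 → up 193.4704 (V=4.6732), down 151.7742 (V=25.8462). Price 10.6005; hedge Δ=-0.5078, bond B=95.2926.
  t=2,j=2: stock 212.6048 → up 246.6216 (V=0.0000), down 193.4704 (V=4.6732). Price 1.3846; hedge Δ=-0.0879, bond B=20.0773.
  t=1,j=0: stock 143.7800 → up 166.7848 (V=10.6005), down 130.8398 (V=33.6235). Price 16.6369; hedge Δ=-0.6405, bond B=108.7289.
  t=1,j=1: stock 183.2800 → up 212.6048 (V=1.3846), down 166.7848 (V=10.6005). Price 4.0127; hedge Δ=-0.2011, bond B=40.8761.
  t=0,j=0: stock 158.0000 → up 183.2800 (V=4.0127), down 143.7800 (V=16.6369). Price 7.4560; hedge Δ=-0.3196, bond B=57.9528.
Check: Δ(0,0)·S0 + B(0,0) = 7.4560 = V0.

(0,0): Delta=-0.3196 Bond=57.9528
(1,0): Delta=-0.6405 Bond=108.7289
(1,1): Delta=-0.2011 Bond=40.8761
(2,0): Delta=-1.0000 Bond=164.4633
(2,1): Delta=-0.5078 Bond=95.2926
(2,2): Delta=-0.0879 Bond=20.0773
(3,0): Delta=-1.0000 Bond=177.6204
(3,1): Delta=-1.0000 Bond=177.6204
(3,2): Delta=-0.3261 Bond=67.7610
(3,3): Delta=0.0000 Bond=0.0000
V0=7.4560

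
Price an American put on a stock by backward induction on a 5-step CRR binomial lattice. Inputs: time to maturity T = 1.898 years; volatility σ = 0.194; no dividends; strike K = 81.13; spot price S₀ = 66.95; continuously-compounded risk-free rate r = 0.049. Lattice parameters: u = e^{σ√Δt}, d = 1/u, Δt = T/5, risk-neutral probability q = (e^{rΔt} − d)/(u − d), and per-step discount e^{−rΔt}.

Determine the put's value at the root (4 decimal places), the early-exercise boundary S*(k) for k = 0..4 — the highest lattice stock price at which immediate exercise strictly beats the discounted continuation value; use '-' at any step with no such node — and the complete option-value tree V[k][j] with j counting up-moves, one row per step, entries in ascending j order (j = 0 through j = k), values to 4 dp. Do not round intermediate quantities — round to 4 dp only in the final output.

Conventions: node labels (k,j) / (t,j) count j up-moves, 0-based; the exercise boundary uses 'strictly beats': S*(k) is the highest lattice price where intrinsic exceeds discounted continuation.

Δt=0.37960, u=1.12696, d=0.88734, q=0.54850, disc=e^(-rΔt)=0.98157
k=5 terminal: V=max(K-S,0) → 44.3000 34.3542 21.7226 5.6798 0.0000 0.0000
k=4: j=0 S=41.5061 intr=39.6239 cont=38.1288 V=39.6239[EX]; j=1 S=52.7146 intr=28.4154 cont=26.9203 V=28.4154[EX]; j=2 S=66.9500 intr=14.1800 cont=12.6849 V=14.1800[EX]; j=3 S=85.0296 intr=0.0000 cont=2.5172 V=2.5172[hold]; j=4 S=107.9915 intr=0.0000 cont=0.0000 V=0.0000[hold]  S*(4)=66.9500
k=3: j=0 S=46.7758 intr=34.3542 cont=32.8591 V=34.3542[EX]; j=1 S=59.4074 intr=21.7226 cont=20.2275 V=21.7226[EX]; j=2 S=75.4502 intr=5.6798 cont=7.6395 V=7.6395[hold]; j=3 S=95.8252 intr=0.0000 cont=1.1155 V=1.1155[hold]  S*(3)=59.4074
k=2: j=0 S=52.7146 intr=28.4154 cont=26.9203 V=28.4154[EX]; j=1 S=66.9500 intr=14.1800 cont=13.7400 V=14.1800[EX]; j=2 S=85.0296 intr=0.0000 cont=3.9862 V=3.9862[hold]  S*(2)=66.9500
k=1: j=0 S=59.4074 intr=21.7226 cont=20.2275 V=21.7226[EX]; j=1 S=75.4502 intr=5.6798 cont=8.4304 V=8.4304[hold]  S*(1)=59.4074
k=0: j=0 S=66.9500 intr=14.1800 cont=14.1658 V=14.1800[EX]  S*(0)=66.9500

price = 14.1800
boundary = 66.9500 59.4074 66.9500 59.4074 66.9500
tree:
14.1800
21.7226 8.4304
28.4154 14.1800 3.9862
34.3542 21.7226 7.6395 1.1155
39.6239 28.4154 14.1800 2.5172 0.0000
44.3000 34.3542 21.7226 5.6798 0.0000 0.0000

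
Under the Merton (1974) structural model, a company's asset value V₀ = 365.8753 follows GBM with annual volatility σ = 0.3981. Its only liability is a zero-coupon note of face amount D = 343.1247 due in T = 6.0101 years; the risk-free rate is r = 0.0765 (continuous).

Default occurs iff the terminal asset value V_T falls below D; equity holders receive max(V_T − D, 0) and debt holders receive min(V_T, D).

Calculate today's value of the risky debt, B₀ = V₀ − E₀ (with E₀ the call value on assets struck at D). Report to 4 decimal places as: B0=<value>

With assets at 365.8753 and a single debt payment of 343.1247 at 6.0101 years:
d₁ = [ln(V₀/D) + (r + σ²/2)T] / (σ√T)
   = [ln(365.8753/343.1247) + (0.0765 + 0.5·0.3981²)·6.0101] / (0.3981·√6.0101)
   = [0.064199 + 0.936024] / 0.975962 = 1.024858
d₂ = d₁ − σ√T = 1.024858 − 0.975962 = 0.048895
N(d₁) = 0.847285,  N(d₂) = 0.519499,  e^(−rT) = 0.631427
E₀ = V₀·N(d₁) − D·e^(−rT)·N(d₂)
   = 365.8753·0.847285 − 343.1247·0.631427·0.519499 = 197.446909
B₀ = V₀ − E₀ = 365.8753 − 197.446909 = 168.428391

B0=168.4284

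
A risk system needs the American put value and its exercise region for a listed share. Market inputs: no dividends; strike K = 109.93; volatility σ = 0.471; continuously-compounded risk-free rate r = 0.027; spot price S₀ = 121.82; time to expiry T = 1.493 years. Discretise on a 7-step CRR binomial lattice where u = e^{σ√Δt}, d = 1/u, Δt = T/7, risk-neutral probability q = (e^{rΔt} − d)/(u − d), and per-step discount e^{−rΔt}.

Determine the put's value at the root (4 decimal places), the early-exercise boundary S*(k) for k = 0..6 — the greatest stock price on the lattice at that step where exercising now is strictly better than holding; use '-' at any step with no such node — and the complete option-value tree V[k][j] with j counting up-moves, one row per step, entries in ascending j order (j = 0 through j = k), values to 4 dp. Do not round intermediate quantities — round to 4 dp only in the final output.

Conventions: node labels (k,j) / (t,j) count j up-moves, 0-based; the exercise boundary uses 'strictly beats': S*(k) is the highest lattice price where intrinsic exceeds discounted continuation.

Δt=0.21329, u=1.24299, d=0.80451, q=0.45900, disc=e^(-rΔt)=0.99426
k=7 terminal: V=max(K-S,0) → 83.3570 68.8740 46.4972 11.9245 0.0000 0.0000 0.0000 0.0000
k=6: j=0 S=33.0300 intr=76.9000 cont=76.2687 V=76.9000[EX]; j=1 S=51.0323 intr=58.8977 cont=58.2664 V=58.8977[EX]; j=2 S=78.8464 intr=31.0836 cont=30.4523 V=31.0836[EX]; j=3 S=121.8200 intr=0.0000 cont=6.4141 V=6.4141[hold]; j=4 S=188.2154 intr=0.0000 cont=0.0000 V=0.0000[hold]; j=5 S=290.7983 intr=0.0000 cont=0.0000 V=0.0000[hold]; j=6 S=449.2917 intr=0.0000 cont=0.0000 V=0.0000[hold]  S*(6)=78.8464
k=5: j=0 S=41.0560 intr=68.8740 cont=68.2427 V=68.8740[EX]; j=1 S=63.4328 intr=46.4972 cont=45.8660 V=46.4972[EX]; j=2 S=98.0055 intr=11.9245 cont=19.6467 V=19.6467[hold]; j=3 S=151.4213 intr=0.0000 cont=3.4501 V=3.4501[hold]; j=4 S=233.9502 intr=0.0000 cont=0.0000 V=0.0000[hold]; j=5 S=361.4599 intr=0.0000 cont=0.0000 V=0.0000[hold]  S*(5)=63.4328
k=4: j=0 S=51.0323 intr=58.8977 cont=58.2664 V=58.8977[EX]; j=1 S=78.8464 intr=31.0836 cont=33.9765 V=33.9765[hold]; j=2 S=121.8200 intr=0.0000 cont=12.1423 V=12.1423[hold]; j=3 S=188.2154 intr=0.0000 cont=1.8558 V=1.8558[hold]; j=4 S=290.7983 intr=0.0000 cont=0.0000 V=0.0000[hold]  S*(4)=51.0323
k=3: j=0 S=63.4328 intr=46.4972 cont=47.1862 V=47.1862[hold]; j=1 S=98.0055 intr=11.9245 cont=23.8169 V=23.8169[hold]; j=2 S=151.4213 intr=0.0000 cont=7.3781 V=7.3781[hold]; j=3 S=233.9502 intr=0.0000 cont=0.9982 V=0.9982[hold]  S*(3)=-
k=2: j=0 S=78.8464 intr=31.0836 cont=36.2503 V=36.2503[hold]; j=1 S=121.8200 intr=0.0000 cont=16.1780 V=16.1780[hold]; j=2 S=188.2154 intr=0.0000 cont=4.4241 V=4.4241[hold]  S*(2)=-
k=1: j=0 S=98.0055 intr=11.9245 cont=26.8818 V=26.8818[hold]; j=1 S=151.4213 intr=0.0000 cont=10.7210 V=10.7210[hold]  S*(1)=-
k=0: j=0 S=121.8200 intr=0.0000 cont=19.3521 V=19.3521[hold]  S*(0)=-

price = 19.3521
boundary = - - - - 51.0323 63.4328 78.8464
tree:
19.3521
26.8818 10.7210
36.2503 16.1780 4.4241
47.1862 23.8169 7.3781 0.9982
58.8977 33.9765 12.1423 1.8558 0.0000
68.8740 46.4972 19.6467 3.4501 0.0000 0.0000
76.9000 58.8977 31.0836 6.4141 0.0000 0.0000 0.0000
83.3570 68.8740 46.4972 11.9245 0.0000 0.0000 0.0000 0.0000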